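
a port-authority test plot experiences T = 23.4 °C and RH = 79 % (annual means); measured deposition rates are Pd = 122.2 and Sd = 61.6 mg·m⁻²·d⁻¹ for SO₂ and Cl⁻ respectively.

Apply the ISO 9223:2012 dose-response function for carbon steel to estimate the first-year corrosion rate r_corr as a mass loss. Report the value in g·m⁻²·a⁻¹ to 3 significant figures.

carbon steel: T>10 °C ⇒ hinge -0.054·(23.4−10) = -0.7236
  sulphur-dioxide contribution → 50.72 μm/a
  chloride contribution → 45.38 μm/a
  ⇒ r_corr(carbon steel) = 96.1 μm/a
Convert to mass loss: 96.1 μm/a × 7.85 g/cm³ = 754.4 g·m⁻²·a⁻¹

r_corr = 754 g·m⁻²·a⁻¹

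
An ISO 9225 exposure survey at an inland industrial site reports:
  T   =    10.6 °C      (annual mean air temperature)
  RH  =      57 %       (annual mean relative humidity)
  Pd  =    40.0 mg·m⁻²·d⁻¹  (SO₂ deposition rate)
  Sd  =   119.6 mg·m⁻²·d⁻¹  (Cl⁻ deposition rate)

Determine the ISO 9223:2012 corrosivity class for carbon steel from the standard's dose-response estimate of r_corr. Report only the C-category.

C4

carbon steel: f(T) = -0.054·(T−10) [T>10 °C] = -0.0324
  sulphur-dioxide contribution → 36.48 μm/a
  chloride contribution → 19.85 μm/a
  total first-year rate 56.33 μm/a
ISO 9223 Table 2 (carbon steel): 50 < 56.3 ≤ 80 μm/a ⇒ C4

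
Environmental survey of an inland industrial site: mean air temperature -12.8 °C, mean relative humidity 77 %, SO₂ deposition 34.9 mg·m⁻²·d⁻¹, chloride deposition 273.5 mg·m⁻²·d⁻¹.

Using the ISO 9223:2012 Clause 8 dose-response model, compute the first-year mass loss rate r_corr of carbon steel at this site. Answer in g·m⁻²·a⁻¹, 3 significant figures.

carbon steel: temperature factor f = +0.150·(-22.8) = -3.4200
  sulphur-dioxide contribution → 1.713 μm/a
  chloride contribution → 25.16 μm/a
  ⇒ r_corr(carbon steel) = 26.87 μm/a
Convert to mass loss: 26.87 μm/a × 7.85 g/cm³ = 210.9 g·m⁻²·a⁻¹

r_corr = 211 g·m⁻²·a⁻¹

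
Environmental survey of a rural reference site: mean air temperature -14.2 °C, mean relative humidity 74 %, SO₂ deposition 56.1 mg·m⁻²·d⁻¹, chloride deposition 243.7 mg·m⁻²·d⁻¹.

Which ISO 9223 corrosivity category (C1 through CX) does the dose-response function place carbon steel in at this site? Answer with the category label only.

carbon steel: temperature factor f = +0.150·(-24.2) = -3.6300
  sulphur-dioxide contribution → 1.674 μm/a
  chloride contribution → 20.06 μm/a
  total first-year rate 21.73 μm/a
ISO 9223 Table 2 (carbon steel): 1.3 < 21.7 ≤ 25 μm/a ⇒ C2

C2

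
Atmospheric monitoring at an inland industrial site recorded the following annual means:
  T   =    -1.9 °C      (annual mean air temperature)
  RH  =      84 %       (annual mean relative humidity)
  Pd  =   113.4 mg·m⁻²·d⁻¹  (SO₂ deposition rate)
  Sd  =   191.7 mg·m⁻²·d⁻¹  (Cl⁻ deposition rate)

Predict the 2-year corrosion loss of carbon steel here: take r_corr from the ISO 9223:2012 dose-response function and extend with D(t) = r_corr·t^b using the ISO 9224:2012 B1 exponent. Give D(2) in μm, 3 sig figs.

D(2) = 83.3 μm

carbon steel: temperature factor f = +0.150·(-11.9) = -1.7850
  SO₂ term: 1.77·113.4^0.52·exp(0.02·84-1.7850) = 18.65
  Cl⁻ term: 0.102·191.7^0.62·exp(0.033·84+0.04·-1.9) = 39.33
  sum: 18.65 + 39.33 → r_corr = 57.98 μm/a
ISO 9224: D(t) = r_corr · t^b with b = 0.523 (carbon steel, B1)
  D(2) = 57.98 × 2^0.523 = 57.98 × 1.437 = 83.31 μm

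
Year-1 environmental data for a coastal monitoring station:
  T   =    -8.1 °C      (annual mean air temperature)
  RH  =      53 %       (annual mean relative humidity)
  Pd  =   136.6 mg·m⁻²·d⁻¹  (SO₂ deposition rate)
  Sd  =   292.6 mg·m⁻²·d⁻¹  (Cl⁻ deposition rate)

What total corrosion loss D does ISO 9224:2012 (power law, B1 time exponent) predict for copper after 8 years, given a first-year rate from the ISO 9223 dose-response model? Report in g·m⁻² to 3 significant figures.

copper: T≤10 °C ⇒ hinge +0.126·(-8.1−10) = -2.2806
  Pd branch = 0.0053·Pd^0.26·e^(0.059·RH+f) = 0.04437 μm/a
  Cl⁻ term: 0.01025·292.6^0.27·exp(0.036·53+0.049·-8.1) = 0.2152
  sum: 0.04437 + 0.2152 → r_corr = 0.2596 μm/a
Long-term exponent b (ISO 9224 Table 2, B1) = 0.667
  D(8) = 0.2596 × 8^0.667 = 0.2596 × 4.003 = 1.039 μm
  Mass loss = 1.039 μm × 8.96 g/cm³ = 9.31 g·m⁻²

D(8) = 9.31 g·m⁻²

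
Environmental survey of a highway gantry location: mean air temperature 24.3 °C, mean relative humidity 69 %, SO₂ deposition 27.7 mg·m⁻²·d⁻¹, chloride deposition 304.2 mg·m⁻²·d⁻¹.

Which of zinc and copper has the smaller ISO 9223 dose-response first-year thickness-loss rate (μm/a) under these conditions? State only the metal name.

copper

zinc: T>10 °C ⇒ hinge -0.071·(24.3−10) = -1.0153
  sulphur-dioxide contribution → 0.4817 μm/a
  chloride contribution → 6.24 μm/a
  ⇒ r_corr(zinc) = 6.722 μm/a
copper: f(T) = -0.080·(T−10) [T>10 °C] = -1.1440
  sulphur-dioxide contribution → 0.2347 μm/a
  chloride contribution → 1.893 μm/a
  total first-year rate 2.127 μm/a
Ordering by μm/a: zinc (6.72) > copper (2.13)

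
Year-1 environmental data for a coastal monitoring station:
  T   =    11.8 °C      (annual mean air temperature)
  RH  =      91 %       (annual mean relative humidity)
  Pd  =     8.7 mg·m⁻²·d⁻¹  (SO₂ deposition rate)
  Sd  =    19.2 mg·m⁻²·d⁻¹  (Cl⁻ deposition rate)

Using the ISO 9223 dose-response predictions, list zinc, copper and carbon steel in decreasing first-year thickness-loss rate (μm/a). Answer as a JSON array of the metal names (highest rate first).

["carbon steel", "copper", "zinc"]

zinc: f(T) = -0.071·(T−10) [T>10 °C] = -0.1278
  Pd branch = 0.0129·Pd^0.44·e^(0.046·RH+f) = 1.934 μm/a
  Cl⁻ term: 0.0175·19.2^0.57·exp(0.008·91+0.085·11.8) = 0.5325
  sum: 1.934 + 0.5325 → r_corr = 2.466 μm/a
copper: temperature factor f = -0.080·(1.8) = -0.1440
  SO₂ term: 0.0053·8.7^0.26·exp(0.059·91-0.1440) = 1.729
  Sd branch = 0.01025·Sd^0.27·e^(0.036·RH+0.049·T) = 1.074 μm/a
  r_corr = 1.729 + 1.074 = 2.803 μm/a
carbon steel: f(T) = -0.054·(T−10) [T>10 °C] = -0.0972
  Pd branch = 1.77·Pd^0.52·e^(0.02·RH+f) = 30.53 μm/a
  Cl⁻ term: 0.102·19.2^0.62·exp(0.033·91+0.04·11.8) = 20.58
  r_corr = 30.53 + 20.58 = 51.11 μm/a
Ordering by μm/a: carbon steel (51.1) > copper (2.8) > zinc (2.47)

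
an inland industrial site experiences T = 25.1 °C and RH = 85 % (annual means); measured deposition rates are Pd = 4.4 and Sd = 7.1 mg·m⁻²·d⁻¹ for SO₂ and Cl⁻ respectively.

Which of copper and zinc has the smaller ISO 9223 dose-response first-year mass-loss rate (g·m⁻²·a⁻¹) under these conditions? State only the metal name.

zinc

copper: T>10 °C ⇒ hinge -0.080·(25.1−10) = -1.2080
  Pd branch = 0.0053·Pd^0.26·e^(0.059·RH+f) = 0.3507 μm/a
  Cl⁻ term: 0.01025·7.1^0.27·exp(0.036·85+0.049·25.1) = 1.27
  r_corr = 0.3507 + 1.27 = 1.62 μm/a
  mass loss = 1.62 μm/a × 8.96 g/cm³ = 14.52 g·m⁻²·a⁻¹
zinc: f(T) = -0.071·(T−10) [T>10 °C] = -1.0721
  SO₂ term: 0.0129·4.4^0.44·exp(0.046·85-1.0721) = 0.4229
  Sd branch = 0.0175·Sd^0.57·e^(0.008·RH+0.085·T) = 0.8915 μm/a
  sum: 0.4229 + 0.8915 → r_corr = 1.314 μm/a
  mass loss = 1.314 μm/a × 7.14 g/cm³ = 9.385 g·m⁻²·a⁻¹
Ordering by g·m⁻²·a⁻¹: copper (14.5) > zinc (9.38)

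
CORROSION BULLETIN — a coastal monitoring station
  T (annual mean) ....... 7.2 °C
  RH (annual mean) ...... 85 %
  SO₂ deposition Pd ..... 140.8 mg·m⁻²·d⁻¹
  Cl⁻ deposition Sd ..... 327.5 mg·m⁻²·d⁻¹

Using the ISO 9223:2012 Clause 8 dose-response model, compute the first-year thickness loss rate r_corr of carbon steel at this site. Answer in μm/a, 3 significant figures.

r_corr = 165 μm/a

carbon steel: f(T) = +0.150·(T−10) [T≤10 °C] = -0.4200
  Pd branch = 1.77·Pd^0.52·e^(0.02·RH+f) = 83.4 μm/a
  Cl⁻ term: 0.102·327.5^0.62·exp(0.033·85+0.04·7.2) = 81.53
  sum: 83.4 + 81.53 → r_corr = 164.9 μm/a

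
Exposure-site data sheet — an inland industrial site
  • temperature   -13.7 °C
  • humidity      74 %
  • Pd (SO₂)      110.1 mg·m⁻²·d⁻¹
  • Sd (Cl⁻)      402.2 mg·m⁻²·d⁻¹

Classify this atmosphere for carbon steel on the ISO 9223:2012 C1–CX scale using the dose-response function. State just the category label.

carbon steel: T≤10 °C ⇒ hinge +0.150·(-13.7−10) = -3.5550
  Pd branch = 1.77·Pd^0.52·e^(0.02·RH+f) = 2.562 μm/a
  Cl⁻ term: 0.102·402.2^0.62·exp(0.033·74+0.04·-13.7) = 27.92
  r_corr = 2.562 + 27.92 = 30.48 μm/a
30.5 μm/a falls in (25, 50] for carbon steel → category C3

C3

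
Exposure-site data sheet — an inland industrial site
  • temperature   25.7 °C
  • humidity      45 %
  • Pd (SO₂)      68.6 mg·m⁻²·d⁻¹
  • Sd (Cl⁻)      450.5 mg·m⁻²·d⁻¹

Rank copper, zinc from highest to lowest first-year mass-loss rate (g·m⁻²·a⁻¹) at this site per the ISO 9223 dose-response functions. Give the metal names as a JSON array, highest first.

copper: T>10 °C ⇒ hinge -0.080·(25.7−10) = -1.2560
  sulphur-dioxide contribution → 0.06446 μm/a
  chloride contribution → 0.9499 μm/a
  total first-year rate 1.014 μm/a
  mass loss = 1.014 μm/a × 8.96 g/cm³ = 9.089 g·m⁻²·a⁻¹
zinc: f(T) = -0.071·(T−10) [T>10 °C] = -1.1147
  sulphur-dioxide contribution → 0.2155 μm/a
  chloride contribution → 7.256 μm/a
  ⇒ r_corr(zinc) = 7.472 μm/a
  mass loss = 7.472 μm/a × 7.14 g/cm³ = 53.35 g·m⁻²·a⁻¹
Ordering by g·m⁻²·a⁻¹: zinc (53.3) > copper (9.09)

["zinc", "copper"]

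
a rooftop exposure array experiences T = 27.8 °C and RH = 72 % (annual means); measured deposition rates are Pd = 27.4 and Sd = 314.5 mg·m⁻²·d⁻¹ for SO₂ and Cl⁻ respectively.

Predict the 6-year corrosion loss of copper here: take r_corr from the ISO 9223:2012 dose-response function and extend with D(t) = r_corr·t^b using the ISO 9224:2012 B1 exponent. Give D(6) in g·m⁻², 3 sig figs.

copper: f(T) = -0.080·(T−10) [T>10 °C] = -1.4240
  sulphur-dioxide contribution → 0.2111 μm/a
  chloride contribution → 2.526 μm/a
  total first-year rate 2.737 μm/a
Power-law: D(6) = r_corr · 6^0.667
  D(6) = 2.737 × 6^0.667 = 2.737 × 3.304 = 9.042 μm
  Mass loss = 9.042 μm × 8.96 g/cm³ = 81.02 g·m⁻²

D(6) = 81.0 g·m⁻²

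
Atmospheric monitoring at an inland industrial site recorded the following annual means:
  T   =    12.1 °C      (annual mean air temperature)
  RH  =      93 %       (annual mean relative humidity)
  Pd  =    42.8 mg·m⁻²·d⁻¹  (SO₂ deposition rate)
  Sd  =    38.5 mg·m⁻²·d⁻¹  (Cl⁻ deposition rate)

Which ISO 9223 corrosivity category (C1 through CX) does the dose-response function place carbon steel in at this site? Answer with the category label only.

carbon steel: T>10 °C ⇒ hinge -0.054·(12.1−10) = -0.1134
  SO₂ term: 1.77·42.8^0.52·exp(0.02·93-0.1134) = 71.59
  Sd branch = 0.102·Sd^0.62·e^(0.033·RH+0.04·T) = 34.25 μm/a
  sum: 71.59 + 34.25 → r_corr = 105.8 μm/a
106 μm/a falls in (80, 200] for carbon steel → category C5

C5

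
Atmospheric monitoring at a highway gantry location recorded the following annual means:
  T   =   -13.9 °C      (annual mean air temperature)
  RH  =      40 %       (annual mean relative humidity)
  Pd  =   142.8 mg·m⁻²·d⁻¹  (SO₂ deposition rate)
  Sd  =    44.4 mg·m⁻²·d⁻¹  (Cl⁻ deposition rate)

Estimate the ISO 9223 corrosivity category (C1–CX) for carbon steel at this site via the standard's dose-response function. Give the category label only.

C2

carbon steel: f(T) = +0.150·(T−10) [T≤10 °C] = -3.5850
  Pd branch = 1.77·Pd^0.52·e^(0.02·RH+f) = 1.442 μm/a
  Sd branch = 0.102·Sd^0.62·e^(0.033·RH+0.04·T) = 2.3 μm/a
  sum: 1.442 + 2.3 → r_corr = 3.742 μm/a
3.74 μm/a falls in (1.3, 25] for carbon steel → category C2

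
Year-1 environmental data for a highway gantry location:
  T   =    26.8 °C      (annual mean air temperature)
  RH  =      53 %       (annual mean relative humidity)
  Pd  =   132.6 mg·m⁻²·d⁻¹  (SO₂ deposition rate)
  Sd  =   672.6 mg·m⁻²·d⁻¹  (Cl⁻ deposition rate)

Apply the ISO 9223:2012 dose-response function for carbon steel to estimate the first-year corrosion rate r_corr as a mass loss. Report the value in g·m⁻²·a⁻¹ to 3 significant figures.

r_corr = 967 g·m⁻²·a⁻¹

carbon steel: f(T) = -0.054·(T−10) [T>10 °C] = -0.9072
  Pd branch = 1.77·Pd^0.52·e^(0.02·RH+f) = 26.19 μm/a
  Sd branch = 0.102·Sd^0.62·e^(0.033·RH+0.04·T) = 97.04 μm/a
  r_corr = 26.19 + 97.04 = 123.2 μm/a
Convert to mass loss: 123.2 μm/a × 7.85 g/cm³ = 967.3 g·m⁻²·a⁻¹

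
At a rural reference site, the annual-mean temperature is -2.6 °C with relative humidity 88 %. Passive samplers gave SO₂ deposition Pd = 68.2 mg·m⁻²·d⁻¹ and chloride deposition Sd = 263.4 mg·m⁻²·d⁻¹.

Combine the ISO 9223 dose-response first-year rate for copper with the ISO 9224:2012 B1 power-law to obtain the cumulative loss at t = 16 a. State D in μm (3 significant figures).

D(16) = 9.85 μm

copper: temperature factor f = +0.126·(-12.6) = -1.5876
  sulphur-dioxide contribution → 0.584 μm/a
  chloride contribution → 0.9656 μm/a
  ⇒ r_corr(copper) = 1.55 μm/a
ISO 9224: D(t) = r_corr · t^b with b = 0.667 (copper, B1)
  D(16) = 1.55 × 16^0.667 = 1.55 × 6.355 = 9.849 μm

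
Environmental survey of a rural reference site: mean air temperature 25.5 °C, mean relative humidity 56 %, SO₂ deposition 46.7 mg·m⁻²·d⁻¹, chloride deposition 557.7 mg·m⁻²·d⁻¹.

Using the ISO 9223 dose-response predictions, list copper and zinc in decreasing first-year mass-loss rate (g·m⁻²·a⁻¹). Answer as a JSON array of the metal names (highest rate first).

["zinc", "copper"]

copper: f(T) = -0.080·(T−10) [T>10 °C] = -1.2400
  Pd branch = 0.0053·Pd^0.26·e^(0.059·RH+f) = 0.1134 μm/a
  Cl⁻ term: 0.01025·557.7^0.27·exp(0.036·56+0.049·25.5) = 1.481
  r_corr = 0.1134 + 1.481 = 1.594 μm/a
  mass loss = 1.594 μm/a × 8.96 g/cm³ = 14.28 g·m⁻²·a⁻¹
zinc: T>10 °C ⇒ hinge -0.071·(25.5−10) = -1.1005
  Pd branch = 0.0129·Pd^0.44·e^(0.046·RH+f) = 0.3061 μm/a
  Sd branch = 0.0175·Sd^0.57·e^(0.008·RH+0.085·T) = 8.798 μm/a
  r_corr = 0.3061 + 8.798 = 9.104 μm/a
  mass loss = 9.104 μm/a × 7.14 g/cm³ = 65 g·m⁻²·a⁻¹
Ordering by g·m⁻²·a⁻¹: zinc (65) > copper (14.3)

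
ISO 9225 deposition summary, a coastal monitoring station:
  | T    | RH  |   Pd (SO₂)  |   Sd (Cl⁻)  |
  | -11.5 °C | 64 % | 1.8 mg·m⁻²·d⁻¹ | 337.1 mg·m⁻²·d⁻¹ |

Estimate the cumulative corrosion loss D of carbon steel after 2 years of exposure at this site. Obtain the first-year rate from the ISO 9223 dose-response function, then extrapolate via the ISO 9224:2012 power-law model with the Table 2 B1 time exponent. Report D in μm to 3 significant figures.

carbon steel: temperature factor f = +0.150·(-21.5) = -3.2250
  Pd branch = 1.77·Pd^0.52·e^(0.02·RH+f) = 0.3436 μm/a
  Sd branch = 0.102·Sd^0.62·e^(0.033·RH+0.04·T) = 19.65 μm/a
  sum: 0.3436 + 19.65 → r_corr = 19.99 μm/a
Long-term exponent b (ISO 9224 Table 2, B1) = 0.523
  D(2) = 19.99 × 2^0.523 = 19.99 × 1.437 = 28.72 μm

D(2) = 28.7 μm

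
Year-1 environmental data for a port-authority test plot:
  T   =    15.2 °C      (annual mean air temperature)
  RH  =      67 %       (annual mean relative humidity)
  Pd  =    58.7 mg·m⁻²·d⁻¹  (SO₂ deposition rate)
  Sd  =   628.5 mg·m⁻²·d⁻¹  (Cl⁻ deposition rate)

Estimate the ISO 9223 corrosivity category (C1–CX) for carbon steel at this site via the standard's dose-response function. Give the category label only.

carbon steel: temperature factor f = -0.054·(5.2) = -0.2808
  SO₂ term: 1.77·58.7^0.52·exp(0.02·67-0.2808) = 42.43
  Cl⁻ term: 0.102·628.5^0.62·exp(0.033·67+0.04·15.2) = 92.86
  r_corr = 42.43 + 92.86 = 135.3 μm/a
Category bounds: 80…200 μm/a bracket r_corr ⇒ C5

C5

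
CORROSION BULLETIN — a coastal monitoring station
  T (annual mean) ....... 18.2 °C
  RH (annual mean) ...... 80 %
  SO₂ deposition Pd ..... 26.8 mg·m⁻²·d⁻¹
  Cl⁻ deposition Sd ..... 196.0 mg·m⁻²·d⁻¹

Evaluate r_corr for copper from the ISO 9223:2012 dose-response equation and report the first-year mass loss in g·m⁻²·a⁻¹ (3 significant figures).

copper: T>10 °C ⇒ hinge -0.080·(18.2−10) = -0.6560
  Pd branch = 0.0053·Pd^0.26·e^(0.059·RH+f) = 0.7254 μm/a
  Sd branch = 0.01025·Sd^0.27·e^(0.036·RH+0.049·T) = 1.852 μm/a
  sum: 0.7254 + 1.852 → r_corr = 2.578 μm/a
Convert to mass loss: 2.578 μm/a × 8.96 g/cm³ = 23.1 g·m⁻²·a⁻¹

r_corr = 23.1 g·m⁻²·a⁻¹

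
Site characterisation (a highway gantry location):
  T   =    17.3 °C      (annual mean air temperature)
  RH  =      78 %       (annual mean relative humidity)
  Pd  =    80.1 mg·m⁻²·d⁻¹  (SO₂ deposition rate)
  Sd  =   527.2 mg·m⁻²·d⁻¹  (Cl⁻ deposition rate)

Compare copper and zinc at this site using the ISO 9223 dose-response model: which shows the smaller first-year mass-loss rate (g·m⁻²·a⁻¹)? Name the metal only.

copper

copper: temperature factor f = -0.080·(7.3) = -0.5840
  Pd branch = 0.0053·Pd^0.26·e^(0.059·RH+f) = 0.9209 μm/a
  Cl⁻ term: 0.01025·527.2^0.27·exp(0.036·78+0.049·17.3) = 2.154
  sum: 0.9209 + 2.154 → r_corr = 3.075 μm/a
  mass loss = 3.075 μm/a × 8.96 g/cm³ = 27.55 g·m⁻²·a⁻¹
zinc: T>10 °C ⇒ hinge -0.071·(17.3−10) = -0.5183
  Pd branch = 0.0129·Pd^0.44·e^(0.046·RH+f) = 1.911 μm/a
  Sd branch = 0.0175·Sd^0.57·e^(0.008·RH+0.085·T) = 5.061 μm/a
  sum: 1.911 + 5.061 → r_corr = 6.972 μm/a
  mass loss = 6.972 μm/a × 7.14 g/cm³ = 49.78 g·m⁻²·a⁻¹
Ordering by g·m⁻²·a⁻¹: zinc (49.8) > copper (27.6)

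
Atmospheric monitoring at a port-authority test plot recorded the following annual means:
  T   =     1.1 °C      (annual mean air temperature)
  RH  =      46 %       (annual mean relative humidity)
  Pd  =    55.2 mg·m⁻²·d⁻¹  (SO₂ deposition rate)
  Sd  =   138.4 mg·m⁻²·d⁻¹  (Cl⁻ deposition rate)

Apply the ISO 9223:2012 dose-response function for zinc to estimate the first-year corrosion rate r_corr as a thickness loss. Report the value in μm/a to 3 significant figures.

r_corr = 0.907 μm/a

zinc: T≤10 °C ⇒ hinge +0.038·(1.1−10) = -0.3382
  Pd branch = 0.0129·Pd^0.44·e^(0.046·RH+f) = 0.4458 μm/a
  Sd branch = 0.0175·Sd^0.57·e^(0.008·RH+0.085·T) = 0.4612 μm/a
  sum: 0.4458 + 0.4612 → r_corr = 0.907 μm/a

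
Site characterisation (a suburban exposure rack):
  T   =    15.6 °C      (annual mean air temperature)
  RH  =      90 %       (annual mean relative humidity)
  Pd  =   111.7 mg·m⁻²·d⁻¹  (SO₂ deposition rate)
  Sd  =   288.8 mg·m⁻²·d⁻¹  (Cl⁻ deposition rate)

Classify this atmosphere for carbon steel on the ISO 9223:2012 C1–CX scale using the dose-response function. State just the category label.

CX

carbon steel: T>10 °C ⇒ hinge -0.054·(15.6−10) = -0.3024
  Pd branch = 1.77·Pd^0.52·e^(0.02·RH+f) = 91.91 μm/a
  Sd branch = 0.102·Sd^0.62·e^(0.033·RH+0.04·T) = 124.5 μm/a
  r_corr = 91.91 + 124.5 = 216.4 μm/a
Category bounds: 200…700 μm/a bracket r_corr ⇒ CX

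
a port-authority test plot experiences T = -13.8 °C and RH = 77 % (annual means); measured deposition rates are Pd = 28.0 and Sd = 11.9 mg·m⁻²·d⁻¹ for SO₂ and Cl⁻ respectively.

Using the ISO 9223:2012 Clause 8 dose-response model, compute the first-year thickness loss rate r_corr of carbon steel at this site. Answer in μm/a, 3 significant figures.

r_corr = 4.78 μm/a

carbon steel: temperature factor f = +0.150·(-23.8) = -3.5700
  Pd branch = 1.77·Pd^0.52·e^(0.02·RH+f) = 1.315 μm/a
  Sd branch = 0.102·Sd^0.62·e^(0.033·RH+0.04·T) = 3.461 μm/a
  r_corr = 1.315 + 3.461 = 4.776 μm/a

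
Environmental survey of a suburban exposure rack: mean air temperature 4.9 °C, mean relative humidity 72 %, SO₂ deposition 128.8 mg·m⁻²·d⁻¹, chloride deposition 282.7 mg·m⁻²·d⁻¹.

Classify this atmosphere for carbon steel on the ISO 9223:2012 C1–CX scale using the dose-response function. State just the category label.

C5

carbon steel: T≤10 °C ⇒ hinge +0.150·(4.9−10) = -0.7650
  SO₂ term: 1.77·128.8^0.52·exp(0.02·72-0.7650) = 43.48
  Cl⁻ term: 0.102·282.7^0.62·exp(0.033·72+0.04·4.9) = 44.2
  r_corr = 43.48 + 44.2 = 87.68 μm/a
87.7 μm/a falls in (80, 200] for carbon steel → category C5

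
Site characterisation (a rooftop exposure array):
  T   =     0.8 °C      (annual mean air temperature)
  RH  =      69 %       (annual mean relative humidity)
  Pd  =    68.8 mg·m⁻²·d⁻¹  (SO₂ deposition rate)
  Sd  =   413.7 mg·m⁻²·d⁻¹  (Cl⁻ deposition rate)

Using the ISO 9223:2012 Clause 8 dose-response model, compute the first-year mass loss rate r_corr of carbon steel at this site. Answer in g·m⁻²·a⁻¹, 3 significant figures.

r_corr = 463 g·m⁻²·a⁻¹

carbon steel: f(T) = +0.150·(T−10) [T≤10 °C] = -1.3800
  Pd branch = 1.77·Pd^0.52·e^(0.02·RH+f) = 15.98 μm/a
  Cl⁻ term: 0.102·413.7^0.62·exp(0.033·69+0.04·0.8) = 43.03
  sum: 15.98 + 43.03 → r_corr = 59 μm/a
Convert to mass loss: 59 μm/a × 7.85 g/cm³ = 463.2 g·m⁻²·a⁻¹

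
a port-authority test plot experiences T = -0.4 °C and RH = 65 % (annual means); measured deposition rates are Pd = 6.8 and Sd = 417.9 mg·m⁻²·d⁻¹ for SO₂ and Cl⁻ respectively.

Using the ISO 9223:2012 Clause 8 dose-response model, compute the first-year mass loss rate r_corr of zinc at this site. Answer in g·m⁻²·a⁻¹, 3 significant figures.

zinc: temperature factor f = +0.038·(-10.4) = -0.3952
  sulphur-dioxide contribution → 0.4016 μm/a
  chloride contribution → 0.8874 μm/a
  ⇒ r_corr(zinc) = 1.289 μm/a
Convert to mass loss: 1.289 μm/a × 7.14 g/cm³ = 9.203 g·m⁻²·a⁻¹

r_corr = 9.20 g·m⁻²·a⁻¹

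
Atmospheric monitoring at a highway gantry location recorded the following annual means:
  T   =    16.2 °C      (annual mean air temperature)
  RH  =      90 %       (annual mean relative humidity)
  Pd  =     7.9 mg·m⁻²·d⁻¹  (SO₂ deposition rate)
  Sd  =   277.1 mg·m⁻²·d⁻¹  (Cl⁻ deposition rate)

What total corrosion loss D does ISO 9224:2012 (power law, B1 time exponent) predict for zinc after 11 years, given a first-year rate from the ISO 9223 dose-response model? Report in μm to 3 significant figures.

D(11) = 33.8 μm

zinc: temperature factor f = -0.071·(6.2) = -0.4402
  Pd branch = 0.0129·Pd^0.44·e^(0.046·RH+f) = 1.295 μm/a
  Sd branch = 0.0175·Sd^0.57·e^(0.008·RH+0.085·T) = 3.516 μm/a
  sum: 1.295 + 3.516 → r_corr = 4.811 μm/a
Long-term exponent b (ISO 9224 Table 2, B1) = 0.813
  D(11) = 4.811 × 11^0.813 = 4.811 × 7.025 = 33.8 μm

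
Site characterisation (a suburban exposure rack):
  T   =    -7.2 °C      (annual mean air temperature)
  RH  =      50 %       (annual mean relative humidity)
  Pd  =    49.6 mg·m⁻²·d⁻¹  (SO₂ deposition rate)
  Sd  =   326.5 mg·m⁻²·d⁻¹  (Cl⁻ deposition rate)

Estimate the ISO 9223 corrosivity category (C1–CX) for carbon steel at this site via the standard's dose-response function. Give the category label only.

carbon steel: T≤10 °C ⇒ hinge +0.150·(-7.2−10) = -2.5800
  sulphur-dioxide contribution → 2.776 μm/a
  chloride contribution → 14.41 μm/a
  ⇒ r_corr(carbon steel) = 17.19 μm/a
ISO 9223 Table 2 (carbon steel): 1.3 < 17.2 ≤ 25 μm/a ⇒ C2

C2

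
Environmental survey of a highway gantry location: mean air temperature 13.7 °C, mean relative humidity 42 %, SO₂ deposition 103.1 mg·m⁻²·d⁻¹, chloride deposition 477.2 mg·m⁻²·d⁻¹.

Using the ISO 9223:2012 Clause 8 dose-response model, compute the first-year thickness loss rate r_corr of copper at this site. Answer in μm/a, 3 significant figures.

r_corr = 0.638 μm/a

copper: f(T) = -0.080·(T−10) [T>10 °C] = -0.2960
  sulphur-dioxide contribution → 0.1568 μm/a
  chloride contribution → 0.481 μm/a
  ⇒ r_corr(copper) = 0.6378 μm/a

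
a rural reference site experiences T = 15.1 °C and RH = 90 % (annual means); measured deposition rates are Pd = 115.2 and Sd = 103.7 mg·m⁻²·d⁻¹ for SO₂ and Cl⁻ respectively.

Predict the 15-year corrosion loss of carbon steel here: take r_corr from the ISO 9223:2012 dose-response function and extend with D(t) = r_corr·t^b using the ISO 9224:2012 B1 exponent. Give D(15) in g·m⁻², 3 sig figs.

D(15) = 5.20e+03 g·m⁻²

carbon steel: f(T) = -0.054·(T−10) [T>10 °C] = -0.2754
  SO₂ term: 1.77·115.2^0.52·exp(0.02·90-0.2754) = 95.95
  Sd branch = 0.102·Sd^0.62·e^(0.033·RH+0.04·T) = 64.65 μm/a
  sum: 95.95 + 64.65 → r_corr = 160.6 μm/a
Long-term exponent b (ISO 9224 Table 2, B1) = 0.523
  D(15) = 160.6 × 15^0.523 = 160.6 × 4.122 = 662 μm
  Mass loss = 662 μm × 7.85 g/cm³ = 5196 g·m⁻²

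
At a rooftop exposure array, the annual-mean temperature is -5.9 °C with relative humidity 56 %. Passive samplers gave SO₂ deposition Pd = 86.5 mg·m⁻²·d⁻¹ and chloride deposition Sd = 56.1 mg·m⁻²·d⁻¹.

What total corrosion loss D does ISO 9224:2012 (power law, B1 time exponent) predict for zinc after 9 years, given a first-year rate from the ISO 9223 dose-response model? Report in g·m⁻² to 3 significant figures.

D(9) = 35.1 g·m⁻²

zinc: f(T) = +0.038·(T−10) [T≤10 °C] = -0.6042
  SO₂ term: 0.0129·86.5^0.44·exp(0.046·56-0.6042) = 0.6595
  Cl⁻ term: 0.0175·56.1^0.57·exp(0.008·56+0.085·-5.9) = 0.1647
  sum: 0.6595 + 0.1647 → r_corr = 0.8242 μm/a
ISO 9224: D(t) = r_corr · t^b with b = 0.813 (zinc, B1)
  D(9) = 0.8242 × 9^0.813 = 0.8242 × 5.968 = 4.919 μm
  Mass loss = 4.919 μm × 7.14 g/cm³ = 35.12 g·m⁻²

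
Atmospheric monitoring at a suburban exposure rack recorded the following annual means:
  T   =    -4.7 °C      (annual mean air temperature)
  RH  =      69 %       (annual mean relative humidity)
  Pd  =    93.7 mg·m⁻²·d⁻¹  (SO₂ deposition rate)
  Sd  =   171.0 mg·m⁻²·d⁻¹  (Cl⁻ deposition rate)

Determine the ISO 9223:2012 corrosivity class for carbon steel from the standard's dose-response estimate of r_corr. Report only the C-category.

C3

carbon steel: temperature factor f = +0.150·(-14.7) = -2.2050
  SO₂ term: 1.77·93.7^0.52·exp(0.02·69-2.2050) = 8.222
  Cl⁻ term: 0.102·171.0^0.62·exp(0.033·69+0.04·-4.7) = 19.97
  r_corr = 8.222 + 19.97 = 28.19 μm/a
28.2 μm/a falls in (25, 50] for carbon steel → category C3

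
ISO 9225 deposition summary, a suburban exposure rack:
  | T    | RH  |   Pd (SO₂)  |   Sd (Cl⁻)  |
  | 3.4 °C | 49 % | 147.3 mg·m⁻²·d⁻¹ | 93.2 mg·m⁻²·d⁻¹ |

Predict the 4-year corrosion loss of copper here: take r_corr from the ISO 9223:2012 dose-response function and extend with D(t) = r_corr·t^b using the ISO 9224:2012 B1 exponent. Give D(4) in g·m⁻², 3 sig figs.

copper: f(T) = +0.126·(T−10) [T≤10 °C] = -0.8316
  SO₂ term: 0.0053·147.3^0.26·exp(0.059·49-0.8316) = 0.1522
  Cl⁻ term: 0.01025·93.2^0.27·exp(0.036·49+0.049·3.4) = 0.2404
  sum: 0.1522 + 0.2404 → r_corr = 0.3926 μm/a
ISO 9224: D(t) = r_corr · t^b with b = 0.667 (copper, B1)
  D(4) = 0.3926 × 4^0.667 = 0.3926 × 2.521 = 0.9897 μm
  Mass loss = 0.9897 μm × 8.96 g/cm³ = 8.868 g·m⁻²

D(4) = 8.87 g·m⁻²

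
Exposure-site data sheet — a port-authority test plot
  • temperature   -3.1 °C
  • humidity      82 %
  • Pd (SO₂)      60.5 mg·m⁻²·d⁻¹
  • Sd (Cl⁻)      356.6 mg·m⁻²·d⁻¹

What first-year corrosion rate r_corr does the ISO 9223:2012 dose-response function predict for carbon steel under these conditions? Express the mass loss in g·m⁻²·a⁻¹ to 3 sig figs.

r_corr = 489 g·m⁻²·a⁻¹

carbon steel: f(T) = +0.150·(T−10) [T≤10 °C] = -1.9650
  SO₂ term: 1.77·60.5^0.52·exp(0.02·82-1.9650) = 10.8
  Cl⁻ term: 0.102·356.6^0.62·exp(0.033·82+0.04·-3.1) = 51.56
  r_corr = 10.8 + 51.56 = 62.36 μm/a
Convert to mass loss: 62.36 μm/a × 7.85 g/cm³ = 489.5 g·m⁻²·a⁻¹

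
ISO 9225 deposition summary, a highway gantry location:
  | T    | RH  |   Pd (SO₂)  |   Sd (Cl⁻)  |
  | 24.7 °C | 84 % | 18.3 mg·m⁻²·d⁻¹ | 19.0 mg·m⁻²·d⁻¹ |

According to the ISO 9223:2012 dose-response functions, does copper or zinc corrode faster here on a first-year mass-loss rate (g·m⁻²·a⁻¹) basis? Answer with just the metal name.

copper: f(T) = -0.080·(T−10) [T>10 °C] = -1.1760
  sulphur-dioxide contribution → 0.4945 μm/a
  chloride contribution → 1.566 μm/a
  total first-year rate 2.061 μm/a
  mass loss = 2.061 μm/a × 8.96 g/cm³ = 18.47 g·m⁻²·a⁻¹
zinc: temperature factor f = -0.071·(14.7) = -1.0437
  sulphur-dioxide contribution → 0.7779 μm/a
  chloride contribution → 1.498 μm/a
  total first-year rate 2.276 μm/a
  mass loss = 2.276 μm/a × 7.14 g/cm³ = 16.25 g·m⁻²·a⁻¹
Ordering by g·m⁻²·a⁻¹: copper (18.5) > zinc (16.3)

copper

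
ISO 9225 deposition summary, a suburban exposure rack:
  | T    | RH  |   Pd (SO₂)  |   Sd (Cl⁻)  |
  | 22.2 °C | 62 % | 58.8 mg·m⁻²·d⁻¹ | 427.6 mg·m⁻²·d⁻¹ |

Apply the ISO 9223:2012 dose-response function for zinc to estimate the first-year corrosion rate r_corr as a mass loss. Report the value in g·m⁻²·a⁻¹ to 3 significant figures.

r_corr = 46.8 g·m⁻²·a⁻¹

zinc: T>10 °C ⇒ hinge -0.071·(22.2−10) = -0.8662
  Pd branch = 0.0129·Pd^0.44·e^(0.046·RH+f) = 0.5643 μm/a
  Sd branch = 0.0175·Sd^0.57·e^(0.008·RH+0.085·T) = 5.993 μm/a
  r_corr = 0.5643 + 5.993 = 6.557 μm/a
Convert to mass loss: 6.557 μm/a × 7.14 g/cm³ = 46.82 g·m⁻²·a⁻¹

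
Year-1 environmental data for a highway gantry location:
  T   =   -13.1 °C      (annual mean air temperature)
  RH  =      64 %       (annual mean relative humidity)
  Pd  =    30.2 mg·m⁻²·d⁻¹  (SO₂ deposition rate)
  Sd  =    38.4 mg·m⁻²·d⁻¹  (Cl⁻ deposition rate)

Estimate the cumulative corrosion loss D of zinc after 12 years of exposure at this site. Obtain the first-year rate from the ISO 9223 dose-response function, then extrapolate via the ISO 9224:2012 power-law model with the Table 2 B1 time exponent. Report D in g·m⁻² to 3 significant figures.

zinc: f(T) = +0.038·(T−10) [T≤10 °C] = -0.8778
  Pd branch = 0.0129·Pd^0.44·e^(0.046·RH+f) = 0.4562 μm/a
  Sd branch = 0.0175·Sd^0.57·e^(0.008·RH+0.085·T) = 0.07671 μm/a
  sum: 0.4562 + 0.07671 → r_corr = 0.5329 μm/a
ISO 9224: D(t) = r_corr · t^b with b = 0.813 (zinc, B1)
  D(12) = 0.5329 × 12^0.813 = 0.5329 × 7.54 = 4.018 μm
  Mass loss = 4.018 μm × 7.14 g/cm³ = 28.69 g·m⁻²

D(12) = 28.7 g·m⁻²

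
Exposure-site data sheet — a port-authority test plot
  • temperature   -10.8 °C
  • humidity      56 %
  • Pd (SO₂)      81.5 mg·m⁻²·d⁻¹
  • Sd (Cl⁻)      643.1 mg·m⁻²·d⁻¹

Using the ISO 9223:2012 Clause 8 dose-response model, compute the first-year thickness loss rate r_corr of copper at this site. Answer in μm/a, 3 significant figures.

copper: temperature factor f = +0.126·(-20.8) = -2.6208
  SO₂ term: 0.0053·81.5^0.26·exp(0.059·56-2.6208) = 0.03295
  Cl⁻ term: 0.01025·643.1^0.27·exp(0.036·56+0.049·-10.8) = 0.2598
  sum: 0.03295 + 0.2598 → r_corr = 0.2928 μm/a

r_corr = 0.293 μm/a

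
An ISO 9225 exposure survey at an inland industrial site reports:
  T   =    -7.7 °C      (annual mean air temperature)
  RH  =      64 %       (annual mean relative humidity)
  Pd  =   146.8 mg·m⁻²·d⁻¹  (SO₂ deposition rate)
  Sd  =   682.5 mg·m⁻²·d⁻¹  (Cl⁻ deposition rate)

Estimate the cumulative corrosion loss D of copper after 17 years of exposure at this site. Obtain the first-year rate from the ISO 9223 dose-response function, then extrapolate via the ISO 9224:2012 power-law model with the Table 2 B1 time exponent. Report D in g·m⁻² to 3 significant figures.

D(17) = 29.7 g·m⁻²

copper: T≤10 °C ⇒ hinge +0.126·(-7.7−10) = -2.2302
  SO₂ term: 0.0053·146.8^0.26·exp(0.059·64-2.2302) = 0.09098
  Sd branch = 0.01025·Sd^0.27·e^(0.036·RH+0.049·T) = 0.4099 μm/a
  sum: 0.09098 + 0.4099 → r_corr = 0.5009 μm/a
Power-law: D(17) = r_corr · 17^0.667
  D(17) = 0.5009 × 17^0.667 = 0.5009 × 6.618 = 3.315 μm
  Mass loss = 3.315 μm × 8.96 g/cm³ = 29.7 g·m⁻²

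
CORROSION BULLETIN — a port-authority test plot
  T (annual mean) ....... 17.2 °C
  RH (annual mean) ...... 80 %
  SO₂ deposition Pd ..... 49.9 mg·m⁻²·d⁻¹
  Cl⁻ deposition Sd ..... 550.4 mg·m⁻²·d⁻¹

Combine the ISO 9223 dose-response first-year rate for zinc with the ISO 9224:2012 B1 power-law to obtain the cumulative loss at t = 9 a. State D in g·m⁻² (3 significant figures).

zinc: f(T) = -0.071·(T−10) [T>10 °C] = -0.5112
  SO₂ term: 0.0129·49.9^0.44·exp(0.046·80-0.5112) = 1.714
  Cl⁻ term: 0.0175·550.4^0.57·exp(0.008·80+0.085·17.2) = 5.225
  sum: 1.714 + 5.225 → r_corr = 6.939 μm/a
ISO 9224: D(t) = r_corr · t^b with b = 0.813 (zinc, B1)
  D(9) = 6.939 × 9^0.813 = 6.939 × 5.968 = 41.41 μm
  Mass loss = 41.41 μm × 7.14 g/cm³ = 295.7 g·m⁻²

D(9) = 296 g·m⁻²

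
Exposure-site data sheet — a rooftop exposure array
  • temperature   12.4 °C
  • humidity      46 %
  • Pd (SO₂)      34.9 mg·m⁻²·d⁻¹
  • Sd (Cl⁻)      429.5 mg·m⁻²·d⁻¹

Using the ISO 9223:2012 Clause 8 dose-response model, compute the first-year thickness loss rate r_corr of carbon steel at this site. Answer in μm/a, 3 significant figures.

carbon steel: f(T) = -0.054·(T−10) [T>10 °C] = -0.1296
  sulphur-dioxide contribution → 24.75 μm/a
  chloride contribution → 32.79 μm/a
  total first-year rate 57.53 μm/a

r_corr = 57.5 μm/a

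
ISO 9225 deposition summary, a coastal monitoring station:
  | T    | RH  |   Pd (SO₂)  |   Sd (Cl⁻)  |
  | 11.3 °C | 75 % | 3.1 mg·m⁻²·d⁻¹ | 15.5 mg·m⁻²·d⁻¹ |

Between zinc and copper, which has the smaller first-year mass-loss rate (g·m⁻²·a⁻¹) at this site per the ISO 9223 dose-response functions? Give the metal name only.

zinc: temperature factor f = -0.071·(1.3) = -0.0923
  SO₂ term: 0.0129·3.1^0.44·exp(0.046·75-0.0923) = 0.6096
  Sd branch = 0.0175·Sd^0.57·e^(0.008·RH+0.085·T) = 0.3974 μm/a
  r_corr = 0.6096 + 0.3974 = 1.007 μm/a
  mass loss = 1.007 μm/a × 7.14 g/cm³ = 7.19 g·m⁻²·a⁻¹
copper: temperature factor f = -0.080·(1.3) = -0.1040
  SO₂ term: 0.0053·3.1^0.26·exp(0.059·75-0.1040) = 0.5353
  Cl⁻ term: 0.01025·15.5^0.27·exp(0.036·75+0.049·11.3) = 0.5561
  r_corr = 0.5353 + 0.5561 = 1.091 μm/a
  mass loss = 1.091 μm/a × 8.96 g/cm³ = 9.779 g·m⁻²·a⁻¹
Ordering by g·m⁻²·a⁻¹: copper (9.78) > zinc (7.19)

zinc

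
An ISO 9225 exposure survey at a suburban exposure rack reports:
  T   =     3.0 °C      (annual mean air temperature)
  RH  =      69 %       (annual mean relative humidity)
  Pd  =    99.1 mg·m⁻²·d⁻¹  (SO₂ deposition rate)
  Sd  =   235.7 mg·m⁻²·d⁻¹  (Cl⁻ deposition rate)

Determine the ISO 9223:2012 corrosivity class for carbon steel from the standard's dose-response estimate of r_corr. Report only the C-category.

carbon steel: f(T) = +0.150·(T−10) [T≤10 °C] = -1.0500
  Pd branch = 1.77·Pd^0.52·e^(0.02·RH+f) = 26.87 μm/a
  Cl⁻ term: 0.102·235.7^0.62·exp(0.033·69+0.04·3.0) = 33.15
  r_corr = 26.87 + 33.15 = 60.02 μm/a
60 μm/a falls in (50, 80] for carbon steel → category C4

C4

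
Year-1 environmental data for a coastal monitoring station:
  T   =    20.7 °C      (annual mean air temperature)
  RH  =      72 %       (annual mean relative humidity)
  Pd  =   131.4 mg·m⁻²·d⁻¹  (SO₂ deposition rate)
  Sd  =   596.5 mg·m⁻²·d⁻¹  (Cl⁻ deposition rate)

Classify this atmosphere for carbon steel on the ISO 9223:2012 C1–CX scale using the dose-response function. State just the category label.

carbon steel: temperature factor f = -0.054·(10.7) = -0.5778
  SO₂ term: 1.77·131.4^0.52·exp(0.02·72-0.5778) = 52.98
  Cl⁻ term: 0.102·596.5^0.62·exp(0.033·72+0.04·20.7) = 132.1
  sum: 52.98 + 132.1 → r_corr = 185.1 μm/a
Category bounds: 80…200 μm/a bracket r_corr ⇒ C5

C5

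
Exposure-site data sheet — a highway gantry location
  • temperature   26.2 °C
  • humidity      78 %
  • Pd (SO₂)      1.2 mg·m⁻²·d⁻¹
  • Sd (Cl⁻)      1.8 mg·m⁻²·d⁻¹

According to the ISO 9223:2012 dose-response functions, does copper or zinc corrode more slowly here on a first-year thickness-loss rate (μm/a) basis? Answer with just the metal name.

zinc

copper: temperature factor f = -0.080·(16.2) = -1.2960
  SO₂ term: 0.0053·1.2^0.26·exp(0.059·78-1.2960) = 0.1516
  Cl⁻ term: 0.01025·1.8^0.27·exp(0.036·78+0.049·26.2) = 0.7189
  r_corr = 0.1516 + 0.7189 = 0.8705 μm/a
zinc: temperature factor f = -0.071·(16.2) = -1.1502
  SO₂ term: 0.0129·1.2^0.44·exp(0.046·78-1.1502) = 0.16
  Sd branch = 0.0175·Sd^0.57·e^(0.008·RH+0.085·T) = 0.4234 μm/a
  sum: 0.16 + 0.4234 → r_corr = 0.5834 μm/a
Ordering by μm/a: copper (0.871) > zinc (0.583)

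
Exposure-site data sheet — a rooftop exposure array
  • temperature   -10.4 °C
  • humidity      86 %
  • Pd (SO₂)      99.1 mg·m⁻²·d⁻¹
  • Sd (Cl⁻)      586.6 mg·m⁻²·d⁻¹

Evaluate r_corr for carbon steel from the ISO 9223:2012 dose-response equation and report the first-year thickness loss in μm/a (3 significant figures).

r_corr = 64.9 μm/a

carbon steel: temperature factor f = +0.150·(-20.4) = -3.0600
  SO₂ term: 1.77·99.1^0.52·exp(0.02·86-3.0600) = 5.058
  Sd branch = 0.102·Sd^0.62·e^(0.033·RH+0.04·T) = 59.82 μm/a
  r_corr = 5.058 + 59.82 = 64.88 μm/a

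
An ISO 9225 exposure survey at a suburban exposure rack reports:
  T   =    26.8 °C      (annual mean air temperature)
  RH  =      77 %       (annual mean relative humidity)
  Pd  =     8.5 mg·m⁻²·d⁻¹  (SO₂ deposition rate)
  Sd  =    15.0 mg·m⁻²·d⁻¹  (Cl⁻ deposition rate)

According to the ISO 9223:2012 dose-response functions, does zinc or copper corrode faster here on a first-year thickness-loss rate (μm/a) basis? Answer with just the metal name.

zinc

zinc: f(T) = -0.071·(T−10) [T>10 °C] = -1.1928
  Pd branch = 0.0129·Pd^0.44·e^(0.046·RH+f) = 0.3466 μm/a
  Sd branch = 0.0175·Sd^0.57·e^(0.008·RH+0.085·T) = 1.48 μm/a
  r_corr = 0.3466 + 1.48 = 1.827 μm/a
copper: T>10 °C ⇒ hinge -0.080·(26.8−10) = -1.3440
  SO₂ term: 0.0053·8.5^0.26·exp(0.059·77-1.3440) = 0.2266
  Cl⁻ term: 0.01025·15.0^0.27·exp(0.036·77+0.049·26.8) = 1.266
  r_corr = 0.2266 + 1.266 = 1.493 μm/a
Ordering by μm/a: zinc (1.83) > copper (1.49)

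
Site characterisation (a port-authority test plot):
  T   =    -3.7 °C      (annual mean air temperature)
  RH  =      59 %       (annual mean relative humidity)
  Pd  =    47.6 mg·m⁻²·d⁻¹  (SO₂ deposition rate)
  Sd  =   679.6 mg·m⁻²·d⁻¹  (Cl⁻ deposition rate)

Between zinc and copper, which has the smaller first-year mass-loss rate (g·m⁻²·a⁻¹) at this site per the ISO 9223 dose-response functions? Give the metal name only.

copper

zinc: f(T) = +0.038·(T−10) [T≤10 °C] = -0.5206
  sulphur-dioxide contribution → 0.6329 μm/a
  chloride contribution → 0.843 μm/a
  ⇒ r_corr(zinc) = 1.476 μm/a
  mass loss = 1.476 μm/a × 7.14 g/cm³ = 10.54 g·m⁻²·a⁻¹
copper: f(T) = +0.126·(T−10) [T≤10 °C] = -1.7262
  sulphur-dioxide contribution → 0.08367 μm/a
  chloride contribution → 0.416 μm/a
  total first-year rate 0.4997 μm/a
  mass loss = 0.4997 μm/a × 8.96 g/cm³ = 4.477 g·m⁻²·a⁻¹
Ordering by g·m⁻²·a⁻¹: zinc (10.5) > copper (4.48)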